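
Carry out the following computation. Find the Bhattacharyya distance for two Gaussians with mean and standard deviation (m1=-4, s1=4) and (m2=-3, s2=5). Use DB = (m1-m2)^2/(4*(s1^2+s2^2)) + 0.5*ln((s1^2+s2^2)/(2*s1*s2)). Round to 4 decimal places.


Bhattacharyya distance between two Gaussians:
DB = (m1-m2)^2/(4*(s1^2+s2^2)) + (1/2)*ln((s1^2+s2^2)/(2*s1*s2)).
(m1-m2)^2 = (-1)^2 = 1.
s1^2+s2^2 = 16 + 25 = 41.
term1 = 1/164 = 0.006098.
term2 = 0.5*ln(41/40.0) = 0.012346.
DB = 0.006098 + 0.012346 = 0.0184

0.0184


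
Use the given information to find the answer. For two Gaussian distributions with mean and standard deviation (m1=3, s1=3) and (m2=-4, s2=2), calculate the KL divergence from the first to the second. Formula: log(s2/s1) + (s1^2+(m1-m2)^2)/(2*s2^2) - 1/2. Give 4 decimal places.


KL divergence between normal distributions:
KL = log(s2/s1) + (s1^2 + (m1-m2)^2)/(2*s2^2) - 1/2.
log(2/3) = -0.405465.
(3^2 + (3--4)^2)/(2*2^2) = (9 + 49)/8 = 7.25.
KL = -0.405465 + 7.25 - 0.5 = 6.3445

6.3445


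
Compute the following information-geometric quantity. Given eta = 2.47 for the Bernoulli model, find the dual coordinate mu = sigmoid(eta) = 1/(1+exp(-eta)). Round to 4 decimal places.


Dual coordinate (expectation parameter) for Bernoulli:
mu = 1/(1+exp(-eta)).
eta = 2.47.
exp(-eta) = exp(-2.47) = 0.084585.
mu = 1/(1+0.084585) = 0.9220

0.9220


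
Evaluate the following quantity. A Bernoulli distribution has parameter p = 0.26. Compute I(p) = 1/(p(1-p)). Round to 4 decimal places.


For Bernoulli(p), Fisher information is I(p) = 1/(p*(1-p)).
p = 0.26, 1-p = 0.74.
p*(1-p) = 0.1924.
I(p) = 1/0.1924 = 5.1975

5.1975


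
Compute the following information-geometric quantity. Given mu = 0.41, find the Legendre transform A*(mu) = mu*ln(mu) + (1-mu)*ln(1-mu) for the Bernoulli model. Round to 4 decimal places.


Legendre transform for Bernoulli:
A*(mu) = mu*log(mu) + (1-mu)*log(1-mu).
mu = 0.41, 1-mu = 0.59.
mu*log(mu) = 0.41*log(0.41) = -0.365555.
(1-mu)*log(1-mu) = 0.59*log(0.59) = -0.311303.
A* = -0.365555 + -0.311303 = -0.6769

-0.6769


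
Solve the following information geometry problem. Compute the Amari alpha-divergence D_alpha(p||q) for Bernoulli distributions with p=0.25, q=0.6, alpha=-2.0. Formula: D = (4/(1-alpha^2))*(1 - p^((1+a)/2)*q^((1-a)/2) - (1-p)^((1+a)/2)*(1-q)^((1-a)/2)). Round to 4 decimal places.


Amari alpha-divergence:
D = (4/(1-alpha^2))*(1 - p^((1+a)/2)*q^((1-a)/2) - (1-p)^((1+a)/2)*(1-q)^((1-a)/2)).
alpha = -2.0, p = 0.25, q = 0.6.
e1 = (1+alpha)/2 = -0.5, e2 = (1-alpha)/2 = 1.5.
t1 = p^e1 * q^e2 = 0.25^-0.5 * 0.6^1.5 = 0.929516.
t2 = (1-p)^e1 * (1-q)^e2 = 0.75^-0.5 * 0.4^1.5 = 0.292119.
4/(1-alpha^2) = -1.333333.
D = -1.333333*(1 - 0.929516 - 0.292119) = 0.2955

0.2955


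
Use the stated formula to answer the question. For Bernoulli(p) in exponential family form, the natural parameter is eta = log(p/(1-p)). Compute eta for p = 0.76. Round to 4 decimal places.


Natural parameter for Bernoulli: eta = log(p/(1-p)).
p = 0.76, 1-p = 0.24.
p/(1-p) = 3.166667.
eta = log(3.166667) = 1.1527

1.1527


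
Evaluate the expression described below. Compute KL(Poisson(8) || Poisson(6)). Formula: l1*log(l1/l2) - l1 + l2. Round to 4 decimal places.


KL divergence for Poisson:
KL = l1*log(l1/l2) - l1 + l2.
l1 = 8, l2 = 6.
log(8/6) = 0.287682.
l1*log(l1/l2) = 8 * 0.287682 = 2.301457.
KL = 2.301457 - 8 + 6 = 0.3015

0.3015


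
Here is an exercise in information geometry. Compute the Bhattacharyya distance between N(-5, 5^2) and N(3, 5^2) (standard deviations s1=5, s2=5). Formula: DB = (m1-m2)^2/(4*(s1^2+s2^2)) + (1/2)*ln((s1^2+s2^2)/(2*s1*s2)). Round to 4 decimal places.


Bhattacharyya distance between two Gaussians:
DB = (m1-m2)^2/(4*(s1^2+s2^2)) + (1/2)*ln((s1^2+s2^2)/(2*s1*s2)).
(m1-m2)^2 = (-8)^2 = 64.
s1^2+s2^2 = 25 + 25 = 50.
term1 = 64/200 = 0.32.
term2 = 0.5*ln(50/50.0) = 0.0.
DB = 0.32 + 0.0 = 0.3200

0.3200


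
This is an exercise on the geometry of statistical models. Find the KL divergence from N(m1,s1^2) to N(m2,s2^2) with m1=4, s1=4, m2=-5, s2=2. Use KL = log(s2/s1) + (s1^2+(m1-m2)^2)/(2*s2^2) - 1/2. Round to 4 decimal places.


KL divergence between normal distributions:
KL = log(s2/s1) + (s1^2 + (m1-m2)^2)/(2*s2^2) - 1/2.
log(2/4) = -0.693147.
(4^2 + (4--5)^2)/(2*2^2) = (16 + 81)/8 = 12.125.
KL = -0.693147 + 12.125 - 0.5 = 10.9319

10.9319


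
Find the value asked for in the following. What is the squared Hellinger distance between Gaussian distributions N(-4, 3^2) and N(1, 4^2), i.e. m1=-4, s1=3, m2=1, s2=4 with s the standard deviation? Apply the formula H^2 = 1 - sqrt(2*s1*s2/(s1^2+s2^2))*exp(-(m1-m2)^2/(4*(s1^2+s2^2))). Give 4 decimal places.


Squared Hellinger distance for Gaussians:
H^2 = 1 - sqrt(2*s1*s2/(s1^2+s2^2)) * exp(-(m1-m2)^2/(4*(s1^2+s2^2))).
s1^2 = 9, s2^2 = 16, s1^2+s2^2 = 25.
sqrt(2*3*4/(25)) = 0.979796.
(m1-m2)^2 = (-5)^2 = 25.
exp(-25/(4*25)) = exp(-0.25) = 0.778801.
H^2 = 1 - 0.979796*0.778801 = 0.2369

0.2369


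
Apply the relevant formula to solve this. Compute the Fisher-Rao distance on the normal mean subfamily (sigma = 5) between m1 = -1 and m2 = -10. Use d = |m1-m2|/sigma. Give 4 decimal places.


On the fixed-variance normal subfamily, geodesic distance = |m1-m2|/sigma.
|-1 - -10| = 9.
sigma = 5.
d = 9/5 = 1.8000

1.8000


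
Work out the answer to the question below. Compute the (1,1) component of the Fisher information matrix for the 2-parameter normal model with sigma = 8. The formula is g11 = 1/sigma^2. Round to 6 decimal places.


For the 2-parameter normal family, the Fisher metric has:
  g11 = 1/sigma^2, g22 = 2/sigma^2.
sigma = 8, sigma^2 = 64.
g11 = 0.015625

0.015625


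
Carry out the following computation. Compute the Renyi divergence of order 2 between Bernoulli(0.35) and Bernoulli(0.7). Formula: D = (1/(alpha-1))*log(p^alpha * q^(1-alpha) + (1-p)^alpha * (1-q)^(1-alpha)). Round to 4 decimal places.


Renyi divergence of order alpha between Bernoulli distributions:
D = (1/(alpha-1))*log(p^alpha * q^(1-alpha) + (1-p)^alpha * (1-q)^(1-alpha)).
alpha = 2, p = 0.35, q = 0.7.
p^alpha * q^(1-alpha) = 0.35^2 * 0.7^-1 = 0.175.
(1-p)^alpha * (1-q)^(1-alpha) = 0.65^2 * 0.3^-1 = 1.408333.
sum = 0.175 + 1.408333 = 1.583333.
D = (1/1)*log(1.583333) = 0.4595

0.4595


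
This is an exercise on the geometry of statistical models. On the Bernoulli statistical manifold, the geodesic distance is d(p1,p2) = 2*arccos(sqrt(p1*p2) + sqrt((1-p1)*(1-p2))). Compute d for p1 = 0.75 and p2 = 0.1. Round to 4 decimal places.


Geodesic distance on Bernoulli manifold:
d(p1,p2) = 2*arccos(sqrt(p1*p2) + sqrt((1-p1)*(1-p2))).
sqrt(p1*p2) = sqrt(0.75*0.1) = 0.273861.
sqrt((1-p1)*(1-p2)) = sqrt(0.25*0.9) = 0.474342.
arg = 0.273861 + 0.474342 = 0.748203.
d = 2*arccos(0.748203) = 1.4509

1.4509


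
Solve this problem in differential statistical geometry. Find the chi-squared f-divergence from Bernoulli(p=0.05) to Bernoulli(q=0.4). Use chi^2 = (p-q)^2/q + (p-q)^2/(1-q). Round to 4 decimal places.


Chi-squared divergence between Bernoulli distributions:
chi^2 = (p-q)^2/q + (p-q)^2/(1-q).
p = 0.05, q = 0.4, p-q = -0.35.
(p-q)^2 = 0.1225.
term1 = 0.1225/0.4 = 0.30625.
term2 = 0.1225/0.6 = 0.204167.
chi^2 = 0.30625 + 0.204167 = 0.5104

0.5104


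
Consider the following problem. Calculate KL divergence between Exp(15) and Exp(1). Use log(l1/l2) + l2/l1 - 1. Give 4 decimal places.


KL divergence for exponential family:
KL = log(l1/l2) + l2/l1 - 1.
log(15/1) = 2.70805.
1/15 = 0.066667.
KL = 2.70805 + 0.066667 - 1 = 1.7747

1.7747


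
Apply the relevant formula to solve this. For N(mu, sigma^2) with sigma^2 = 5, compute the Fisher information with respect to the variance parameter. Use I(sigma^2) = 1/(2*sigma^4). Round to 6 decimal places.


Fisher information for variance: I(sigma^2) = 1/(2*sigma^4).
sigma^2 = 5, so sigma^4 = 25.
I = 1/(2*25) = 1/50 = 0.020000

0.020000


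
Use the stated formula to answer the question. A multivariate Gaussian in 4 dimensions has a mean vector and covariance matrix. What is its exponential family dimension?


Exponential family dimension calculation:
For 4-dim MVN: mean has 4 params, covariance has 4*5/2 = 10 unique entries.
Total dim = 4 + 10 = 14.

14


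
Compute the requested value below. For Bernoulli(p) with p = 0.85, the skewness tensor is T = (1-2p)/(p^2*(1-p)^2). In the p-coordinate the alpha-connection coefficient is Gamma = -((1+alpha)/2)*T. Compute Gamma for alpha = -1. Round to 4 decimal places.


Skewness (Amari-Chentsov) tensor: T = (1-2p)/(p^2*(1-p)^2).
p = 0.85, 1-2p = -0.7, p^2 = 0.7225, (1-p)^2 = 0.0225.
T = -0.7/(0.7225 * 0.0225) = -43.060361.
In the p-coordinate, Gamma^(alpha) = Gamma^(0) - (alpha/2)*T with Gamma^(0) = (1/2)*g'(p) = -T/2,
so Gamma^(alpha) = -((1+alpha)/2)*T.
alpha = -1, -(1+alpha)/2 = 0.0.
Gamma = 0.0 * -43.060361 = 0.0000

0.0000


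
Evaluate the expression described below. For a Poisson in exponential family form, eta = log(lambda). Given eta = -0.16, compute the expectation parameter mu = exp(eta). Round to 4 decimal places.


Expectation parameter for Poisson exponential family:
mu = exp(eta).
eta = -0.16.
mu = exp(-0.16) = 0.8521

0.8521


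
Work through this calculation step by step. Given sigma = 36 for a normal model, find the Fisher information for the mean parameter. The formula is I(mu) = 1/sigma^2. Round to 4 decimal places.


The Fisher information for the mean of a normal distribution is I(mu) = 1/sigma^2.
sigma = 36, so sigma^2 = 1296.
I(mu) = 1/1296 = 0.0008

0.0008


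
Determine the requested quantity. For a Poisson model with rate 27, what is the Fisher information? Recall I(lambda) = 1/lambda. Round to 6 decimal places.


Fisher information for Poisson: I(lambda) = 1/lambda.
lambda = 27.
I(lambda) = 1/27 = 0.037037

0.037037


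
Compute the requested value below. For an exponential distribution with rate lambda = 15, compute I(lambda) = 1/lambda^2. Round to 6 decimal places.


Fisher information for exponential: I(lambda) = 1/lambda^2.
lambda = 15, lambda^2 = 225.
I = 1/225 = 0.004444

0.004444


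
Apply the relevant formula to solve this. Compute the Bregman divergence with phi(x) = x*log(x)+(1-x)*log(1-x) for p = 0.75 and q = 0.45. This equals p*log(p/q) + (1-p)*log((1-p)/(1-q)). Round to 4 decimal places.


Bregman divergence with negative entropy generator:
D = p*log(p/q) + (1-p)*log((1-p)/(1-q)).
p = 0.75, q = 0.45.
p*log(p/q) = 0.75*log(0.75/0.45) = 0.383119.
(1-p)*log((1-p)/(1-q)) = 0.25*log(0.25/0.55) = -0.197114.
D = 0.383119 + -0.197114 = 0.1860

0.1860


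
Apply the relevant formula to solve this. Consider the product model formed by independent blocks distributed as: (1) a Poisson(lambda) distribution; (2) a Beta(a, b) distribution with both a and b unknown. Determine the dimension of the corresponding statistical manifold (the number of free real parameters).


The dimension of a statistical manifold equals the number of free
(independent) real parameters of the model. For a product of independent
blocks the parameter counts add.
- Poisson (lambda): 1.
- Beta (a, b): 2.
Total = 1 + 2 = 3.
Dimension = 3

3


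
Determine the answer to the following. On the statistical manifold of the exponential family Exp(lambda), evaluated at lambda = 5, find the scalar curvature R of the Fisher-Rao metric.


This family has a single free parameter, so its statistical manifold
is 1-dimensional. The Riemann curvature tensor of any 1-dimensional
Riemannian manifold vanishes identically, so R = 0.

0


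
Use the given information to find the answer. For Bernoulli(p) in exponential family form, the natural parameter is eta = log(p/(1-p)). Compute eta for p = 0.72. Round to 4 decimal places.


Natural parameter for Bernoulli: eta = log(p/(1-p)).
p = 0.72, 1-p = 0.28.
p/(1-p) = 2.571429.
eta = log(2.571429) = 0.9445

0.9445


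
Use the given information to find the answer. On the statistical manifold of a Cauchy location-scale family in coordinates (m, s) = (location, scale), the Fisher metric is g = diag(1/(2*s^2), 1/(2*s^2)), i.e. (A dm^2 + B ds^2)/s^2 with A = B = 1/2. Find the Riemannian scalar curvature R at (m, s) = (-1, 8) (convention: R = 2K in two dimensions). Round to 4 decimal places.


The metric has the form g = (A dm^2 + B ds^2)/s^2 with A = 1/2, B = 1/2.
Substitute u = sqrt(A/B)*m: g = B*(du^2 + ds^2)/s^2, i.e. B times the
Poincare upper half-plane metric, which has constant Gaussian curvature -1.
Scaling a 2D metric by a constant c divides the Gaussian curvature by c,
so K = -1/B = -1/(1/2) = -2.0000 everywhere (the point (m, s) = (-1, 8) is irrelevant:
the curvature is constant).
Scalar curvature in dimension 2: R = 2K = -2/(1/2) = -4.0000.

-4.0000


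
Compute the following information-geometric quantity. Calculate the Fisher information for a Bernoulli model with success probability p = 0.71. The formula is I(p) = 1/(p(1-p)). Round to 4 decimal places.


For Bernoulli(p), Fisher information is I(p) = 1/(p*(1-p)).
p = 0.71, 1-p = 0.29.
p*(1-p) = 0.2059.
I(p) = 1/0.2059 = 4.8567

4.8567


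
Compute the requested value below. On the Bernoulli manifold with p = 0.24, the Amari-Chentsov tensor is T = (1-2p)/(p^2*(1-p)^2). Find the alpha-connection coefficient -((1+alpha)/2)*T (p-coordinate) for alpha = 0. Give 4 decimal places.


Skewness (Amari-Chentsov) tensor: T = (1-2p)/(p^2*(1-p)^2).
p = 0.24, 1-2p = 0.52, p^2 = 0.0576, (1-p)^2 = 0.5776.
T = 0.52/(0.0576 * 0.5776) = 15.629809.
In the p-coordinate, Gamma^(alpha) = Gamma^(0) - (alpha/2)*T with Gamma^(0) = (1/2)*g'(p) = -T/2,
so Gamma^(alpha) = -((1+alpha)/2)*T.
alpha = 0, -(1+alpha)/2 = -0.5.
Gamma = -0.5 * 15.629809 = -7.8149

-7.8149


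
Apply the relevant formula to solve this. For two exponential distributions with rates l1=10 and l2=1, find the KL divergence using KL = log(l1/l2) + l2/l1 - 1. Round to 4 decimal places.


KL divergence for exponential family:
KL = log(l1/l2) + l2/l1 - 1.
log(10/1) = 2.302585.
1/10 = 0.1.
KL = 2.302585 + 0.1 - 1 = 1.4026

1.4026


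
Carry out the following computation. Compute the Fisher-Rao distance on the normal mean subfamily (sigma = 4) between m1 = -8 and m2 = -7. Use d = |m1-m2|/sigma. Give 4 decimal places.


On the fixed-variance normal subfamily, geodesic distance = |m1-m2|/sigma.
|-8 - -7| = 1.
sigma = 4.
d = 1/4 = 0.2500

0.2500


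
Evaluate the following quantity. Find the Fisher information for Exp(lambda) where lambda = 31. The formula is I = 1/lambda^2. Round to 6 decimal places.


Fisher information for exponential: I(lambda) = 1/lambda^2.
lambda = 31, lambda^2 = 961.
I = 1/961 = 0.001041

0.001041


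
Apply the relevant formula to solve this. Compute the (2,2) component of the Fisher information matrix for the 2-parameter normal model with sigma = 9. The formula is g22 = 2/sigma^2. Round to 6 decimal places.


For the 2-parameter normal family, the Fisher metric has:
  g11 = 1/sigma^2, g22 = 2/sigma^2.
sigma = 9, sigma^2 = 81.
g22 = 0.024691

0.024691


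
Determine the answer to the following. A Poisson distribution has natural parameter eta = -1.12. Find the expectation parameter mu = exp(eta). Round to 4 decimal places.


Expectation parameter for Poisson exponential family:
mu = exp(eta).
eta = -1.12.
mu = exp(-1.12) = 0.3263

0.3263


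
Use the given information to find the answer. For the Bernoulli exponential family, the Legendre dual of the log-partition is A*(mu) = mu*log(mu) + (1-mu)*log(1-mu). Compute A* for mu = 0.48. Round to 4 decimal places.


Legendre transform for Bernoulli:
A*(mu) = mu*log(mu) + (1-mu)*log(1-mu).
mu = 0.48, 1-mu = 0.52.
mu*log(mu) = 0.48*log(0.48) = -0.352305.
(1-mu)*log(1-mu) = 0.52*log(0.52) = -0.340042.
A* = -0.352305 + -0.340042 = -0.6923

-0.6923


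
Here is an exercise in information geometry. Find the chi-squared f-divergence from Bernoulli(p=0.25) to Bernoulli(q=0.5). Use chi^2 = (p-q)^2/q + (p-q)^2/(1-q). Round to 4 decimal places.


Chi-squared divergence between Bernoulli distributions:
chi^2 = (p-q)^2/q + (p-q)^2/(1-q).
p = 0.25, q = 0.5, p-q = -0.25.
(p-q)^2 = 0.0625.
term1 = 0.0625/0.5 = 0.125.
term2 = 0.0625/0.5 = 0.125.
chi^2 = 0.125 + 0.125 = 0.2500

0.2500


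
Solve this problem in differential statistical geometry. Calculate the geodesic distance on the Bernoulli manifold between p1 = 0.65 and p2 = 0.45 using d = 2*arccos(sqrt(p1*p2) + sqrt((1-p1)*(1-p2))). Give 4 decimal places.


Geodesic distance on Bernoulli manifold:
d(p1,p2) = 2*arccos(sqrt(p1*p2) + sqrt((1-p1)*(1-p2))).
sqrt(p1*p2) = sqrt(0.65*0.45) = 0.540833.
sqrt((1-p1)*(1-p2)) = sqrt(0.35*0.55) = 0.438748.
arg = 0.540833 + 0.438748 = 0.979581.
d = 2*arccos(0.979581) = 0.4049

0.4049


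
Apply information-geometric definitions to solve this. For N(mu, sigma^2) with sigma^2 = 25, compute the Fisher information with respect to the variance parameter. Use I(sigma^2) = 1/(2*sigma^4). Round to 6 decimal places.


Fisher information for variance: I(sigma^2) = 1/(2*sigma^4).
sigma^2 = 25, so sigma^4 = 625.
I = 1/(2*625) = 1/1250 = 0.000800

0.000800


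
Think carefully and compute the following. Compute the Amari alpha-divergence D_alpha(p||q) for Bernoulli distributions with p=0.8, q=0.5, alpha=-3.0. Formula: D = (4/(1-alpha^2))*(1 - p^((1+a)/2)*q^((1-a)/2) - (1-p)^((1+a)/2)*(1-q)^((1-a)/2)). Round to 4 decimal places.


Amari alpha-divergence:
D = (4/(1-alpha^2))*(1 - p^((1+a)/2)*q^((1-a)/2) - (1-p)^((1+a)/2)*(1-q)^((1-a)/2)).
alpha = -3.0, p = 0.8, q = 0.5.
e1 = (1+alpha)/2 = -1.0, e2 = (1-alpha)/2 = 2.0.
t1 = p^e1 * q^e2 = 0.8^-1.0 * 0.5^2.0 = 0.3125.
t2 = (1-p)^e1 * (1-q)^e2 = 0.2^-1.0 * 0.5^2.0 = 1.25.
4/(1-alpha^2) = -0.5.
D = -0.5*(1 - 0.3125 - 1.25) = 0.2813

0.2813


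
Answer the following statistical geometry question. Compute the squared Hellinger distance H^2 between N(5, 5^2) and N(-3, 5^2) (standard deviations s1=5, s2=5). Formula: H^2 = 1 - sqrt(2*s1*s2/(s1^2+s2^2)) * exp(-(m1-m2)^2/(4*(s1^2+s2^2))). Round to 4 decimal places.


Squared Hellinger distance for Gaussians:
H^2 = 1 - sqrt(2*s1*s2/(s1^2+s2^2)) * exp(-(m1-m2)^2/(4*(s1^2+s2^2))).
s1^2 = 25, s2^2 = 25, s1^2+s2^2 = 50.
sqrt(2*5*5/(50)) = 1.0.
(m1-m2)^2 = (8)^2 = 64.
exp(-64/(4*50)) = exp(-0.32) = 0.726149.
H^2 = 1 - 1.0*0.726149 = 0.2739

0.2739


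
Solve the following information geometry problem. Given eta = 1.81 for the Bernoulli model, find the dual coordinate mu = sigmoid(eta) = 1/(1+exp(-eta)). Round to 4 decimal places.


Dual coordinate (expectation parameter) for Bernoulli:
mu = 1/(1+exp(-eta)).
eta = 1.81.
exp(-eta) = exp(-1.81) = 0.163654.
mu = 1/(1+0.163654) = 0.8594

0.8594


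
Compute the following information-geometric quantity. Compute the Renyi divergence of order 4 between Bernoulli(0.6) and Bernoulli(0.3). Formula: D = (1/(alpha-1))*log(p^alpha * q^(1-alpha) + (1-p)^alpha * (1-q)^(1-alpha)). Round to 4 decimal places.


Renyi divergence of order alpha between Bernoulli distributions:
D = (1/(alpha-1))*log(p^alpha * q^(1-alpha) + (1-p)^alpha * (1-q)^(1-alpha)).
alpha = 4, p = 0.6, q = 0.3.
p^alpha * q^(1-alpha) = 0.6^4 * 0.3^-3 = 4.8.
(1-p)^alpha * (1-q)^(1-alpha) = 0.4^4 * 0.7^-3 = 0.074636.
sum = 4.8 + 0.074636 = 4.874636.
D = (1/3)*log(4.874636) = 0.5280

0.5280


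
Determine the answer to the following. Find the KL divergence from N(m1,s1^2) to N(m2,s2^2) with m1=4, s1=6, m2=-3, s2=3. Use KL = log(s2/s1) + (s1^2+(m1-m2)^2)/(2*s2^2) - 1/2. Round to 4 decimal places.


KL divergence between normal distributions:
KL = log(s2/s1) + (s1^2 + (m1-m2)^2)/(2*s2^2) - 1/2.
log(3/6) = -0.693147.
(6^2 + (4--3)^2)/(2*3^2) = (36 + 49)/18 = 4.722222.
KL = -0.693147 + 4.722222 - 0.5 = 3.5291

3.5291


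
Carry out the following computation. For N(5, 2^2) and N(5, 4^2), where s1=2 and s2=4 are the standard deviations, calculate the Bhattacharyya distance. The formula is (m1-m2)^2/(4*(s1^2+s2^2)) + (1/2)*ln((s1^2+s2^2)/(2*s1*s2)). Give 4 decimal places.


Bhattacharyya distance between two Gaussians:
DB = (m1-m2)^2/(4*(s1^2+s2^2)) + (1/2)*ln((s1^2+s2^2)/(2*s1*s2)).
(m1-m2)^2 = (0)^2 = 0.
s1^2+s2^2 = 4 + 16 = 20.
term1 = 0/80 = 0.0.
term2 = 0.5*ln(20/16.0) = 0.111572.
DB = 0.0 + 0.111572 = 0.1116

0.1116


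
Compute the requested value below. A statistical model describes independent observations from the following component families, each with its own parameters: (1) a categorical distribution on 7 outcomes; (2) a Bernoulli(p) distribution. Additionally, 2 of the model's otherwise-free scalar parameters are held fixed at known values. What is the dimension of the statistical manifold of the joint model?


The dimension of a statistical manifold equals the number of free
(independent) real parameters of the model. For a product of independent
blocks the parameter counts add.
- categorical on 7 outcomes (probabilities sum to 1): 7-1 = 6.
- Bernoulli (p): 1.
Total = 6 + 1 = 7.
2 parameter(s) fixed at known values: 7 - 2 = 5.
Dimension = 5

5


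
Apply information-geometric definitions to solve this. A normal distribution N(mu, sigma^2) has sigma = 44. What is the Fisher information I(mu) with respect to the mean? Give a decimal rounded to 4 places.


The Fisher information for the mean of a normal distribution is I(mu) = 1/sigma^2.
sigma = 44, so sigma^2 = 1936.
I(mu) = 1/1936 = 0.0005

0.0005


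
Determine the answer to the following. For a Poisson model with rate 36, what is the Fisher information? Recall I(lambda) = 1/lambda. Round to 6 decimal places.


Fisher information for Poisson: I(lambda) = 1/lambda.
lambda = 36.
I(lambda) = 1/36 = 0.027778

0.027778


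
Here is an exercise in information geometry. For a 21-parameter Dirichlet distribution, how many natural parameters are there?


Exponential family dimension calculation:
Dirichlet with 21 components has 21 natural parameters.

21


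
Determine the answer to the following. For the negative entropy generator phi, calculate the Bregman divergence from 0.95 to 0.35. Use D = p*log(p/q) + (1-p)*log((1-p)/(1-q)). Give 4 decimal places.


Bregman divergence with negative entropy generator:
D = p*log(p/q) + (1-p)*log((1-p)/(1-q)).
p = 0.95, q = 0.35.
p*log(p/q) = 0.95*log(0.95/0.35) = 0.948602.
(1-p)*log((1-p)/(1-q)) = 0.05*log(0.05/0.65) = -0.128247.
D = 0.948602 + -0.128247 = 0.8204

0.8204


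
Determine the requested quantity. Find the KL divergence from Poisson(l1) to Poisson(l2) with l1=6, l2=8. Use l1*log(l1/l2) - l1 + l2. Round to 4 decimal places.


KL divergence for Poisson:
KL = l1*log(l1/l2) - l1 + l2.
l1 = 6, l2 = 8.
log(6/8) = -0.287682.
l1*log(l1/l2) = 6 * -0.287682 = -1.726092.
KL = -1.726092 - 6 + 8 = 0.2739

0.2739


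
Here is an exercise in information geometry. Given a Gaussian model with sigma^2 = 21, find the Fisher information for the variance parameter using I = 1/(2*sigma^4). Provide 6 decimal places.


Fisher information for variance: I(sigma^2) = 1/(2*sigma^4).
sigma^2 = 21, so sigma^4 = 441.
I = 1/(2*441) = 1/882 = 0.001134

0.001134


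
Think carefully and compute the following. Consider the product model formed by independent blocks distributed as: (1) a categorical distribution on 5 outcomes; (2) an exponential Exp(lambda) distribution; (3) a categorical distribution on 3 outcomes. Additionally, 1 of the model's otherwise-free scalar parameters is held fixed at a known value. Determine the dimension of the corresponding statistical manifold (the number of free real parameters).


The dimension of a statistical manifold equals the number of free
(independent) real parameters of the model. For a product of independent
blocks the parameter counts add.
- categorical on 5 outcomes (probabilities sum to 1): 5-1 = 4.
- exponential (lambda): 1.
- categorical on 3 outcomes (probabilities sum to 1): 3-1 = 2.
Total = 4 + 1 + 2 = 7.
1 parameter(s) fixed at known values: 7 - 1 = 6.
Dimension = 6

6


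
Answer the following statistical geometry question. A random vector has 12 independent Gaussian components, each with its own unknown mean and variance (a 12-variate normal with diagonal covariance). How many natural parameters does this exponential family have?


Exponential family dimension calculation:
Each univariate normal has two natural parameters (mu/sigma^2 and -1/(2 sigma^2)).
With 12 independent components, dim = 2 * 12 = 24.

24


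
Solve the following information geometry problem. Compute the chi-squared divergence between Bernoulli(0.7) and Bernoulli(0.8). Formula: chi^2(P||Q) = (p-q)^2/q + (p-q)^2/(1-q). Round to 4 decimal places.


Chi-squared divergence between Bernoulli distributions:
chi^2 = (p-q)^2/q + (p-q)^2/(1-q).
p = 0.7, q = 0.8, p-q = -0.1.
(p-q)^2 = 0.01.
term1 = 0.01/0.8 = 0.0125.
term2 = 0.01/0.2 = 0.05.
chi^2 = 0.0125 + 0.05 = 0.0625

0.0625


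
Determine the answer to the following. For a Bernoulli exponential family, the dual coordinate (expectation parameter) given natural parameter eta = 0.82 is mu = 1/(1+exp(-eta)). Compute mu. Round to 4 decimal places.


Dual coordinate (expectation parameter) for Bernoulli:
mu = 1/(1+exp(-eta)).
eta = 0.82.
exp(-eta) = exp(-0.82) = 0.440432.
mu = 1/(1+0.440432) = 0.6942

0.6942


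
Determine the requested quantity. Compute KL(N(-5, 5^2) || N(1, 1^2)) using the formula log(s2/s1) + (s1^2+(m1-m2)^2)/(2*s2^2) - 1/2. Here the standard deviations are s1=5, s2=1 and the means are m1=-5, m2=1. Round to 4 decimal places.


KL divergence between normal distributions:
KL = log(s2/s1) + (s1^2 + (m1-m2)^2)/(2*s2^2) - 1/2.
log(1/5) = -1.609438.
(5^2 + (-5-1)^2)/(2*1^2) = (25 + 36)/2 = 30.5.
KL = -1.609438 + 30.5 - 0.5 = 28.3906

28.3906


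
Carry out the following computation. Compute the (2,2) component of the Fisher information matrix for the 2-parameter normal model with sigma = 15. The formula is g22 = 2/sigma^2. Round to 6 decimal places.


For the 2-parameter normal family, the Fisher metric has:
  g11 = 1/sigma^2, g22 = 2/sigma^2.
sigma = 15, sigma^2 = 225.
g22 = 0.008889

0.008889


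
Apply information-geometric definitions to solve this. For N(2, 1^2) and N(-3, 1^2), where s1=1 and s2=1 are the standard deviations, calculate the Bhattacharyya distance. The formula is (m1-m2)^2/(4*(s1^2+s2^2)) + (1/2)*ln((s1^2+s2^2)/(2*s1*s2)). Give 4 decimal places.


Bhattacharyya distance between two Gaussians:
DB = (m1-m2)^2/(4*(s1^2+s2^2)) + (1/2)*ln((s1^2+s2^2)/(2*s1*s2)).
(m1-m2)^2 = (5)^2 = 25.
s1^2+s2^2 = 1 + 1 = 2.
term1 = 25/8 = 3.125.
term2 = 0.5*ln(2/2.0) = 0.0.
DB = 3.125 + 0.0 = 3.1250

3.1250


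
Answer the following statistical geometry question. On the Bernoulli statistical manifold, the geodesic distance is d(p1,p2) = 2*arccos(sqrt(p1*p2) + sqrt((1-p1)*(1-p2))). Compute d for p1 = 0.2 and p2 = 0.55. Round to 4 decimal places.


Geodesic distance on Bernoulli manifold:
d(p1,p2) = 2*arccos(sqrt(p1*p2) + sqrt((1-p1)*(1-p2))).
sqrt(p1*p2) = sqrt(0.2*0.55) = 0.331662.
sqrt((1-p1)*(1-p2)) = sqrt(0.8*0.45) = 0.6.
arg = 0.331662 + 0.6 = 0.931662.
d = 2*arccos(0.931662) = 0.7437

0.7437


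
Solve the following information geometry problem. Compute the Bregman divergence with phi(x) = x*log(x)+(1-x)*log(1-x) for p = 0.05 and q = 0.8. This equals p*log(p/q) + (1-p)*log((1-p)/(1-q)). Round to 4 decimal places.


Bregman divergence with negative entropy generator:
D = p*log(p/q) + (1-p)*log((1-p)/(1-q)).
p = 0.05, q = 0.8.
p*log(p/q) = 0.05*log(0.05/0.8) = -0.138629.
(1-p)*log((1-p)/(1-q)) = 0.95*log(0.95/0.2) = 1.480237.
D = -0.138629 + 1.480237 = 1.3416

1.3416


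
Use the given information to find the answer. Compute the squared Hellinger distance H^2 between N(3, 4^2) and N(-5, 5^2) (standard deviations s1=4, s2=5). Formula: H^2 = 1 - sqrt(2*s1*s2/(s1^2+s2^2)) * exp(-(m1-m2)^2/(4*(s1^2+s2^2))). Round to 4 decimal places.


Squared Hellinger distance for Gaussians:
H^2 = 1 - sqrt(2*s1*s2/(s1^2+s2^2)) * exp(-(m1-m2)^2/(4*(s1^2+s2^2))).
s1^2 = 16, s2^2 = 25, s1^2+s2^2 = 41.
sqrt(2*4*5/(41)) = 0.98773.
(m1-m2)^2 = (8)^2 = 64.
exp(-64/(4*41)) = exp(-0.390244) = 0.676892.
H^2 = 1 - 0.98773*0.676892 = 0.3314

0.3314


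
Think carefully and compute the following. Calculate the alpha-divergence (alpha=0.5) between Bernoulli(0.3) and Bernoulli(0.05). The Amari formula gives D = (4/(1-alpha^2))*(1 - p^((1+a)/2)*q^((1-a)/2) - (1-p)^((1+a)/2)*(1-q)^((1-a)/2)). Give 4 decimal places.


Amari alpha-divergence:
D = (4/(1-alpha^2))*(1 - p^((1+a)/2)*q^((1-a)/2) - (1-p)^((1+a)/2)*(1-q)^((1-a)/2)).
alpha = 0.5, p = 0.3, q = 0.05.
e1 = (1+alpha)/2 = 0.75, e2 = (1-alpha)/2 = 0.25.
t1 = p^e1 * q^e2 = 0.3^0.75 * 0.05^0.25 = 0.191683.
t2 = (1-p)^e1 * (1-q)^e2 = 0.7^0.75 * 0.95^0.25 = 0.755535.
4/(1-alpha^2) = 5.333333.
D = 5.333333*(1 - 0.191683 - 0.755535) = 0.2815

0.2815


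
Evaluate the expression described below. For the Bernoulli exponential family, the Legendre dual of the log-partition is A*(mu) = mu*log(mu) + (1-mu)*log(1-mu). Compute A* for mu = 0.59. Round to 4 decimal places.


Legendre transform for Bernoulli:
A*(mu) = mu*log(mu) + (1-mu)*log(1-mu).
mu = 0.59, 1-mu = 0.41.
mu*log(mu) = 0.59*log(0.59) = -0.311303.
(1-mu)*log(1-mu) = 0.41*log(0.41) = -0.365555.
A* = -0.311303 + -0.365555 = -0.6769

-0.6769


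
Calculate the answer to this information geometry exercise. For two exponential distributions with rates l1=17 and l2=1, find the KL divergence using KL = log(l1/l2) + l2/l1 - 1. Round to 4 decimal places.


KL divergence for exponential family:
KL = log(l1/l2) + l2/l1 - 1.
log(17/1) = 2.833213.
1/17 = 0.058824.
KL = 2.833213 + 0.058824 - 1 = 1.8920

1.8920


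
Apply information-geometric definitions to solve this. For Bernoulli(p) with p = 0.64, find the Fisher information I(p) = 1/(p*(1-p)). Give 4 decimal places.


For Bernoulli(p), Fisher information is I(p) = 1/(p*(1-p)).
p = 0.64, 1-p = 0.36.
p*(1-p) = 0.2304.
I(p) = 1/0.2304 = 4.3403

4.3403


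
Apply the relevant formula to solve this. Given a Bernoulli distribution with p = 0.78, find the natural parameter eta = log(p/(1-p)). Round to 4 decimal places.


Natural parameter for Bernoulli: eta = log(p/(1-p)).
p = 0.78, 1-p = 0.22.
p/(1-p) = 3.545455.
eta = log(3.545455) = 1.2657

1.2657


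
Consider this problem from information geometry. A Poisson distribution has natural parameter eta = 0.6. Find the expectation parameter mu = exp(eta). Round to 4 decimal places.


Expectation parameter for Poisson exponential family:
mu = exp(eta).
eta = 0.6.
mu = exp(0.6) = 1.8221

1.8221


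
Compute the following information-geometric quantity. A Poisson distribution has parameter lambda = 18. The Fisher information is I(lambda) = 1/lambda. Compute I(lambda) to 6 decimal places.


Fisher information for Poisson: I(lambda) = 1/lambda.
lambda = 18.
I(lambda) = 1/18 = 0.055556

0.055556


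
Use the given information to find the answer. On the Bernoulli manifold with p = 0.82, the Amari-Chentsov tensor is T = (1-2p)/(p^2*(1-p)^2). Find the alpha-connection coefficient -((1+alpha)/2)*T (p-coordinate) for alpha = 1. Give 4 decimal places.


Skewness (Amari-Chentsov) tensor: T = (1-2p)/(p^2*(1-p)^2).
p = 0.82, 1-2p = -0.64, p^2 = 0.6724, (1-p)^2 = 0.0324.
T = -0.64/(0.6724 * 0.0324) = -29.376988.
In the p-coordinate, Gamma^(alpha) = Gamma^(0) - (alpha/2)*T with Gamma^(0) = (1/2)*g'(p) = -T/2,
so Gamma^(alpha) = -((1+alpha)/2)*T.
alpha = 1, -(1+alpha)/2 = -1.0.
Gamma = -1.0 * -29.376988 = 29.3770

29.3770


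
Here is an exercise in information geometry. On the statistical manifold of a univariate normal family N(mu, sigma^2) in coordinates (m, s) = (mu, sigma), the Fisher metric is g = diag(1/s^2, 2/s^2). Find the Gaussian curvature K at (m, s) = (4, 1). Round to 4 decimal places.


The metric has the form g = (A dm^2 + B ds^2)/s^2 with A = 1, B = 2.
Substitute u = sqrt(A/B)*m: g = B*(du^2 + ds^2)/s^2, i.e. B times the
Poincare upper half-plane metric, which has constant Gaussian curvature -1.
Scaling a 2D metric by a constant c divides the Gaussian curvature by c,
so K = -1/B = -1/(2) = -0.5000 everywhere (the point (m, s) = (4, 1) is irrelevant:
the curvature is constant).
The requested Gaussian curvature is K = -0.5000.

-0.5000


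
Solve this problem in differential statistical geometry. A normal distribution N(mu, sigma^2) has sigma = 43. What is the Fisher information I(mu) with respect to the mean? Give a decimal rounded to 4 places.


The Fisher information for the mean of a normal distribution is I(mu) = 1/sigma^2.
sigma = 43, so sigma^2 = 1849.
I(mu) = 1/1849 = 0.0005

0.0005


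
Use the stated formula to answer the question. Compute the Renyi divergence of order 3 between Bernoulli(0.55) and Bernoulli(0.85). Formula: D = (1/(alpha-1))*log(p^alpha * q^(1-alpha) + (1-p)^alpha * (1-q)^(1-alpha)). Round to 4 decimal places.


Renyi divergence of order alpha between Bernoulli distributions:
D = (1/(alpha-1))*log(p^alpha * q^(1-alpha) + (1-p)^alpha * (1-q)^(1-alpha)).
alpha = 3, p = 0.55, q = 0.85.
p^alpha * q^(1-alpha) = 0.55^3 * 0.85^-2 = 0.230277.
(1-p)^alpha * (1-q)^(1-alpha) = 0.45^3 * 0.15^-2 = 4.05.
sum = 0.230277 + 4.05 = 4.280277.
D = (1/2)*log(4.280277) = 0.7270

0.7270


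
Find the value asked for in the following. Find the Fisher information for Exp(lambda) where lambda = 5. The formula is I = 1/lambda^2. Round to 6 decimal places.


Fisher information for exponential: I(lambda) = 1/lambda^2.
lambda = 5, lambda^2 = 25.
I = 1/25 = 0.040000

0.040000


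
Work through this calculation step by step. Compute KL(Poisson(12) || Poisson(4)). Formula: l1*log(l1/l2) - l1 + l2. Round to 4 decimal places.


KL divergence for Poisson:
KL = l1*log(l1/l2) - l1 + l2.
l1 = 12, l2 = 4.
log(12/4) = 1.098612.
l1*log(l1/l2) = 12 * 1.098612 = 13.183347.
KL = 13.183347 - 12 + 4 = 5.1833

5.1833


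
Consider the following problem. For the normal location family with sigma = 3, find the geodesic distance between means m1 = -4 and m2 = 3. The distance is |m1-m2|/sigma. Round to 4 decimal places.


On the fixed-variance normal subfamily, geodesic distance = |m1-m2|/sigma.
|-4 - 3| = 7.
sigma = 3.
d = 7/3 = 2.3333

2.3333


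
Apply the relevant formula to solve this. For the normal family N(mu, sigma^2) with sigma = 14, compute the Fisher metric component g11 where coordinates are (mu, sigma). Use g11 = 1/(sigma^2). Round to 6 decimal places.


For the 2-parameter normal family, the Fisher metric has:
  g11 = 1/sigma^2, g22 = 2/sigma^2.
sigma = 14, sigma^2 = 196.
g11 = 0.005102

0.005102


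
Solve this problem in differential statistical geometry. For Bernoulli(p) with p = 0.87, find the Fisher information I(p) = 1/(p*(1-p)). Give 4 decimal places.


For Bernoulli(p), Fisher information is I(p) = 1/(p*(1-p)).
p = 0.87, 1-p = 0.13.
p*(1-p) = 0.1131.
I(p) = 1/0.1131 = 8.8417

8.8417


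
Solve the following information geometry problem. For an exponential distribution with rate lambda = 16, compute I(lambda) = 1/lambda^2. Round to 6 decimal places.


Fisher information for exponential: I(lambda) = 1/lambda^2.
lambda = 16, lambda^2 = 256.
I = 1/256 = 0.003906

0.003906


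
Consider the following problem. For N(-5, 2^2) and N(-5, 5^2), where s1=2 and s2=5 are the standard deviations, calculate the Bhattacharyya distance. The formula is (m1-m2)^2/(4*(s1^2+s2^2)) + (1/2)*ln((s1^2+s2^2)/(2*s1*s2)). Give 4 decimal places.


Bhattacharyya distance between two Gaussians:
DB = (m1-m2)^2/(4*(s1^2+s2^2)) + (1/2)*ln((s1^2+s2^2)/(2*s1*s2)).
(m1-m2)^2 = (0)^2 = 0.
s1^2+s2^2 = 4 + 25 = 29.
term1 = 0/116 = 0.0.
term2 = 0.5*ln(29/20.0) = 0.185782.
DB = 0.0 + 0.185782 = 0.1858

0.1858


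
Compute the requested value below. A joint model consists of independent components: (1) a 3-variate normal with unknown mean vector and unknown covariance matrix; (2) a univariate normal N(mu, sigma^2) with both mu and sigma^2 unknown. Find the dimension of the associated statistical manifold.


The dimension of a statistical manifold equals the number of free
(independent) real parameters of the model. For a product of independent
blocks the parameter counts add.
- 3-variate normal: 3 (mean) + 3*4/2 = 6 (symmetric covariance) = 9.
- normal (mu, sigma^2): 2.
Total = 9 + 2 = 11.
Dimension = 11

11


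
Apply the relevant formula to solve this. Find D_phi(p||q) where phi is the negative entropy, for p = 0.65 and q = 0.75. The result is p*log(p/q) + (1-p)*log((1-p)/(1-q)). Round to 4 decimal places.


Bregman divergence with negative entropy generator:
D = p*log(p/q) + (1-p)*log((1-p)/(1-q)).
p = 0.65, q = 0.75.
p*log(p/q) = 0.65*log(0.65/0.75) = -0.093016.
(1-p)*log((1-p)/(1-q)) = 0.35*log(0.35/0.25) = 0.117765.
D = -0.093016 + 0.117765 = 0.0247

0.0247


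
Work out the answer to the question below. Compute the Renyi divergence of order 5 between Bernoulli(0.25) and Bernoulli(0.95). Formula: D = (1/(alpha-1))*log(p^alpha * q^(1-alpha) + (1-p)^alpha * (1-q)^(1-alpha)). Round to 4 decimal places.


Renyi divergence of order alpha between Bernoulli distributions:
D = (1/(alpha-1))*log(p^alpha * q^(1-alpha) + (1-p)^alpha * (1-q)^(1-alpha)).
alpha = 5, p = 0.25, q = 0.95.
p^alpha * q^(1-alpha) = 0.25^5 * 0.95^-4 = 0.001199.
(1-p)^alpha * (1-q)^(1-alpha) = 0.75^5 * 0.05^-4 = 37968.75.
sum = 0.001199 + 37968.75 = 37968.751199.
D = (1/4)*log(37968.751199) = 2.6361

2.6361


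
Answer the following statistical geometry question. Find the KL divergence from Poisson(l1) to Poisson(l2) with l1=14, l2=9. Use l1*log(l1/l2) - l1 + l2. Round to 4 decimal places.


KL divergence for Poisson:
KL = l1*log(l1/l2) - l1 + l2.
l1 = 14, l2 = 9.
log(14/9) = 0.441833.
l1*log(l1/l2) = 14 * 0.441833 = 6.185659.
KL = 6.185659 - 14 + 9 = 1.1857

1.1857


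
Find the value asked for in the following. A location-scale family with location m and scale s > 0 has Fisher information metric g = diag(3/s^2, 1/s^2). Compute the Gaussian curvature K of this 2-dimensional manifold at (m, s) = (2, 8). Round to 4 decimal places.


The metric has the form g = (A dm^2 + B ds^2)/s^2 with A = 3, B = 1.
Substitute u = sqrt(A/B)*m: g = B*(du^2 + ds^2)/s^2, i.e. B times the
Poincare upper half-plane metric, which has constant Gaussian curvature -1.
Scaling a 2D metric by a constant c divides the Gaussian curvature by c,
so K = -1/B = -1/(1) = -1.0000 everywhere (the point (m, s) = (2, 8) is irrelevant:
the curvature is constant).
The requested Gaussian curvature is K = -1.0000.

-1.0000


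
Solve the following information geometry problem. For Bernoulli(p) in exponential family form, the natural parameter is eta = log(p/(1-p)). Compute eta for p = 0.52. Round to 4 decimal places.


Natural parameter for Bernoulli: eta = log(p/(1-p)).
p = 0.52, 1-p = 0.48.
p/(1-p) = 1.083333.
eta = log(1.083333) = 0.0800

0.0800


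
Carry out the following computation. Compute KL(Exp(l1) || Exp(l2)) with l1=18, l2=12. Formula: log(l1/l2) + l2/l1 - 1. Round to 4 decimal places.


KL divergence for exponential family:
KL = log(l1/l2) + l2/l1 - 1.
log(18/12) = 0.405465.
12/18 = 0.666667.
KL = 0.405465 + 0.666667 - 1 = 0.0721

0.0721


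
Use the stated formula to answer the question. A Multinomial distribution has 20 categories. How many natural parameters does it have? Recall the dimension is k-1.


Exponential family dimension calculation:
For Multinomial with k=20 categories, dim = k-1 = 19.

19


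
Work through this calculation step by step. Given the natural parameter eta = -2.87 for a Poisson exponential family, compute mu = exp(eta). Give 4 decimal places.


Expectation parameter for Poisson exponential family:
mu = exp(eta).
eta = -2.87.
mu = exp(-2.87) = 0.0567

0.0567


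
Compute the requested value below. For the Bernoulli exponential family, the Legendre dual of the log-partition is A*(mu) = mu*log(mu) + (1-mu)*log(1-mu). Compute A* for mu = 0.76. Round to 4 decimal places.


Legendre transform for Bernoulli:
A*(mu) = mu*log(mu) + (1-mu)*log(1-mu).
mu = 0.76, 1-mu = 0.24.
mu*log(mu) = 0.76*log(0.76) = -0.208572.
(1-mu)*log(1-mu) = 0.24*log(0.24) = -0.342508.
A* = -0.208572 + -0.342508 = -0.5511

-0.5511


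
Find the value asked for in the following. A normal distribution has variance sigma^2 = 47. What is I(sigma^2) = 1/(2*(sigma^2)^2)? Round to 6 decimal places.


Fisher information for variance: I(sigma^2) = 1/(2*sigma^4).
sigma^2 = 47, so sigma^4 = 2209.
I = 1/(2*2209) = 1/4418 = 0.000226

0.000226
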